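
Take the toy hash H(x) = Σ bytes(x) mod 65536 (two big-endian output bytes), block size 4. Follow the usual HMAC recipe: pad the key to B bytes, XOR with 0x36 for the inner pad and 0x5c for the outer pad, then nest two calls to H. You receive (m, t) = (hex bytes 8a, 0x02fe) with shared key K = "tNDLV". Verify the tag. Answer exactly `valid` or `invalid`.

invalid

Key "tNDLV" = 74 4e 44 4c 56 is 5 bytes > B = 4, so hash it first: H(key) = 01 a8, then zero-pad to 4 bytes: K' = 01 a8 00 00.
K' ⊕ ipad = 37 9e 36 36; K' ⊕ opad = 5d f4 5c 5c.
Inner hash: sum = 55+158+54+54+138 = 459 → 01 cb.
Outer hash (recomputed tag): sum = 93+244+92+92+1+203 = 725 → 02 d5.
Recomputed tag = 02d5; claimed = 02fe → mismatch.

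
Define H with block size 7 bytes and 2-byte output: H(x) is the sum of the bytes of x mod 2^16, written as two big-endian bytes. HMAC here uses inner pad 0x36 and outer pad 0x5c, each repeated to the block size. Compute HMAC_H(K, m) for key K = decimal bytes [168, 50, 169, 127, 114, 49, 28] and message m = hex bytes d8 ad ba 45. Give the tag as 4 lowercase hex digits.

Key decimal bytes [168, 50, 169, 127, 114, 49, 28] = a8 32 a9 7f 72 31 1c is exactly B = 7 bytes: K' = a8 32 a9 7f 72 31 1c.
K' ⊕ ipad = 9e 04 9f 49 44 07 2a.  K' ⊕ opad = f4 6e f5 23 2e 6d 40.
Inner input = (K'⊕ipad) ∥ m = 9e 04 9f 49 44 07 2a ∥ d8 ad ba 45.
Inner hash: sum = 158+4+159+73+68+7+42+216+173+186+69 = 1155 → 04 83.
Outer input = (K'⊕opad) ∥ inner = f4 6e f5 23 2e 6d 40 ∥ 04 83.
Outer hash (tag): sum = 244+110+245+35+46+109+64+4+131 = 988 → 03 dc.

03dc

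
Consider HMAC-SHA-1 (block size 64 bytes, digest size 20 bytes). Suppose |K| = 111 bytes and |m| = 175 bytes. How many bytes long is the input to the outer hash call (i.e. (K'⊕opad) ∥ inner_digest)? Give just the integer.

Key is 111 > 64 bytes, so it is hashed to 20 bytes then zero-padded to 64: |K'| = 64.
Outer input = (K'⊕opad) ∥ H(inner) → 64 + 20 = 84 bytes.

84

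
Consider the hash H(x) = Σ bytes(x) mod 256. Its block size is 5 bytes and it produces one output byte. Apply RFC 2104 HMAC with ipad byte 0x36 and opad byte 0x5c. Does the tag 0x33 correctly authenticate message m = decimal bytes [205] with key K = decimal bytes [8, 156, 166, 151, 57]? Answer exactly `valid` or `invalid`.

Key decimal bytes [8, 156, 166, 151, 57] = 08 9c a6 97 39 is exactly B = 5 bytes: K' = 08 9c a6 97 39.
K' ⊕ ipad = 3e aa 90 a1 0f; K' ⊕ opad = 54 c0 fa cb 65.
Inner hash: sum = 62+170+144+161+15+205 = 757; mod 256 = 245 → f5.
Outer hash (recomputed tag): sum = 84+192+250+203+101+245 = 1075; mod 256 = 51 → 33.
Recomputed tag = 33; claimed = 33 → match.

valid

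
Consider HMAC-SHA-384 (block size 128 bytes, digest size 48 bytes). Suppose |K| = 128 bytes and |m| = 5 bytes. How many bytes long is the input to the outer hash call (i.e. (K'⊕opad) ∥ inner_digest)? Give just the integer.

176

Key is 128 ≤ 128 bytes, zero-padded: |K'| = 128.
Outer input = (K'⊕opad) ∥ H(inner) → 128 + 48 = 176 bytes.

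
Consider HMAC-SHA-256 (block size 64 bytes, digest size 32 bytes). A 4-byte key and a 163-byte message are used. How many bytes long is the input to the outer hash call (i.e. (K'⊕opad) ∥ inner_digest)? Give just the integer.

Key is 4 ≤ 64 bytes, zero-padded: |K'| = 64.
Outer input = (K'⊕opad) ∥ H(inner) → 64 + 32 = 96 bytes.

96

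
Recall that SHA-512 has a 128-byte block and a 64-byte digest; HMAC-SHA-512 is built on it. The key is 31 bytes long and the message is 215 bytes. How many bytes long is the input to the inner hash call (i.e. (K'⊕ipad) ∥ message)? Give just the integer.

343

Key is 31 ≤ 128 bytes, zero-padded: |K'| = 128.
Inner input = (K'⊕ipad) ∥ m → 128 + 215 = 343 bytes.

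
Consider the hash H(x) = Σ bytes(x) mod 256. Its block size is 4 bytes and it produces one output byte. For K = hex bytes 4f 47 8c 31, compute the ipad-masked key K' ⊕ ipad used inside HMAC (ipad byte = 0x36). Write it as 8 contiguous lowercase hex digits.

Key hex bytes 4f 47 8c 31 is exactly B = 4 bytes: K' = 4f 47 8c 31.
XOR each byte with 0x36: 4f⊕36=79, 47⊕36=71, 8c⊕36=ba, 31⊕36=07.

7971ba07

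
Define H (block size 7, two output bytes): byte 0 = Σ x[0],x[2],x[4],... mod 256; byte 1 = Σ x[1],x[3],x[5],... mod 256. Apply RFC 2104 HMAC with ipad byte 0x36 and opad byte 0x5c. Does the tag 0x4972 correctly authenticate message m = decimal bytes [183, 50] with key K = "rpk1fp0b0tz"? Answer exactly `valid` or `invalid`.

Key "rpk1fp0b0tz" = 72 70 6b 31 66 70 30 62 30 74 7a is 11 bytes > B = 7, so hash it first: H(key) = 1d e7, then zero-pad to 7 bytes: K' = 1d e7 00 00 00 00 00.
K' ⊕ ipad = 2b d1 36 36 36 36 36; K' ⊕ opad = 41 bb 5c 5c 5c 5c 5c.
Inner hash: even-index sum = 255 mod 256 = 255; odd-index sum = 500 mod 256 = 244 → ff f4.
Outer hash (recomputed tag): even-index sum = 585 mod 256 = 73; odd-index sum = 626 mod 256 = 114 → 49 72.
Recomputed tag = 4972; claimed = 4972 → match.

valid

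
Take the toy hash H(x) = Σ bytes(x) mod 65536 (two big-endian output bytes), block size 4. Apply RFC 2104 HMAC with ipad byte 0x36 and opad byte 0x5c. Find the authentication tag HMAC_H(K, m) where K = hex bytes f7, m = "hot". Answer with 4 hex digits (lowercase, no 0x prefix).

026f

Key hex bytes f7 is 1 byte ≤ B = 4; zero-pad to 4 bytes: K' = f7 00 00 00.
K' ⊕ ipad = c1 36 36 36.  K' ⊕ opad = ab 5c 5c 5c.
Inner input = (K'⊕ipad) ∥ m = c1 36 36 36 ∥ 68 6f 74.
Inner hash: sum = 193+54+54+54+104+111+116 = 686 → 02 ae.
Outer input = (K'⊕opad) ∥ inner = ab 5c 5c 5c ∥ 02 ae.
Outer hash (tag): sum = 171+92+92+92+2+174 = 623 → 02 6f.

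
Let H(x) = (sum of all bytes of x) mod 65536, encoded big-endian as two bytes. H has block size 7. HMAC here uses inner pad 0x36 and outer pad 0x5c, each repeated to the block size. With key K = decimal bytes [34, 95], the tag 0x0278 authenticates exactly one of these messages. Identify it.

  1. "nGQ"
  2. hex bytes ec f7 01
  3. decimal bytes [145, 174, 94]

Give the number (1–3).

Key decimal bytes [34, 95] = 22 5f is 2 bytes ≤ B = 7; zero-pad to 7 bytes: K' = 22 5f 00 00 00 00 00.
K' ⊕ ipad = 14 69 36 36 36 36 36; K' ⊕ opad = 7e 03 5c 5c 5c 5c 5c.
m1: inner = H(14 69 36 36 36 36 36 6e 47 51) = 02 91; tag = H(7e 03 5c 5c 5c 5c 5c 02 91) = 02e0
m2: inner = H(14 69 36 36 36 36 36 ec f7 01) = 03 6f; tag = H(7e 03 5c 5c 5c 5c 5c 03 6f) = 02bf
m3: inner = H(14 69 36 36 36 36 36 91 ae 5e) = 03 28; tag = H(7e 03 5c 5c 5c 5c 5c 03 28) = 0278 ← matches

3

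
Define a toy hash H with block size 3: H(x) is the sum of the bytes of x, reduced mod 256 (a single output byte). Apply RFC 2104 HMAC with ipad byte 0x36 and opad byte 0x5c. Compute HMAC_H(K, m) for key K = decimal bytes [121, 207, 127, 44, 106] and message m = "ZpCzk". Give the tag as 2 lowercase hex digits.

Key decimal bytes [121, 207, 127, 44, 106] = 79 cf 7f 2c 6a is 5 bytes > B = 3, so hash it first: H(key) = 5d, then zero-pad to 3 bytes: K' = 5d 00 00.
K' ⊕ ipad = 6b 36 36.  K' ⊕ opad = 01 5c 5c.
Inner input = (K'⊕ipad) ∥ m = 6b 36 36 ∥ 5a 70 43 7a 6b.
Inner hash: sum = 107+54+54+90+112+67+122+107 = 713; mod 256 = 201 → c9.
Outer input = (K'⊕opad) ∥ inner = 01 5c 5c ∥ c9.
Outer hash (tag): sum = 1+92+92+201 = 386; mod 256 = 130 → 82.

82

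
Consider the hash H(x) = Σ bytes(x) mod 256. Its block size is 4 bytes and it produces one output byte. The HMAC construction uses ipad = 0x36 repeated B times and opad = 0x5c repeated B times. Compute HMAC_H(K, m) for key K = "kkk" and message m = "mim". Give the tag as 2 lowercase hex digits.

91

Key "kkk" = 6b 6b 6b is 3 bytes ≤ B = 4; zero-pad to 4 bytes: K' = 6b 6b 6b 00.
K' ⊕ ipad = 5d 5d 5d 36.  K' ⊕ opad = 37 37 37 5c.
Inner input = (K'⊕ipad) ∥ m = 5d 5d 5d 36 ∥ 6d 69 6d.
Inner hash: sum = 93+93+93+54+109+105+109 = 656; mod 256 = 144 → 90.
Outer input = (K'⊕opad) ∥ inner = 37 37 37 5c ∥ 90.
Outer hash (tag): sum = 55+55+55+92+144 = 401; mod 256 = 145 → 91.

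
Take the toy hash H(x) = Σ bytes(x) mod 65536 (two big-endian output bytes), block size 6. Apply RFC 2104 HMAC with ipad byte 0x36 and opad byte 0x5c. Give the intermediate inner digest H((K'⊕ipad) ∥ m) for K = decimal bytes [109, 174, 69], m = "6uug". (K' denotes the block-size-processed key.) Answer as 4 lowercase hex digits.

Key decimal bytes [109, 174, 69] = 6d ae 45 is 3 bytes ≤ B = 6; zero-pad to 6 bytes: K' = 6d ae 45 00 00 00.
K' ⊕ ipad = 5b 98 73 36 36 36.
Inner input = 5b 98 73 36 36 36 ∥ 36 75 75 67.
Inner hash: sum = 91+152+115+54+54+54+54+117+117+103 = 911 → 03 8f.

038f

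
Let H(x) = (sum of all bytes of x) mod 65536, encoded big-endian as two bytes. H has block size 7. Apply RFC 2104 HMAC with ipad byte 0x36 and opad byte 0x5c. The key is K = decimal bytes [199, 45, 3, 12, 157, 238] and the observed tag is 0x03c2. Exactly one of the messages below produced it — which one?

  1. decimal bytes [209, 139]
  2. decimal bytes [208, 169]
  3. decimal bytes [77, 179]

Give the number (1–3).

3

Key decimal bytes [199, 45, 3, 12, 157, 238] = c7 2d 03 0c 9d ee is 6 bytes ≤ B = 7; zero-pad to 7 bytes: K' = c7 2d 03 0c 9d ee 00.
K' ⊕ ipad = f1 1b 35 3a ab d8 36; K' ⊕ opad = 9b 71 5f 50 c1 b2 5c.
m1: inner = H(f1 1b 35 3a ab d8 36 d1 8b) = 04 90; tag = H(9b 71 5f 50 c1 b2 5c 04 90) = 041e
m2: inner = H(f1 1b 35 3a ab d8 36 d0 a9) = 04 ad; tag = H(9b 71 5f 50 c1 b2 5c 04 ad) = 043b
m3: inner = H(f1 1b 35 3a ab d8 36 4d b3) = 04 34; tag = H(9b 71 5f 50 c1 b2 5c 04 34) = 03c2 ← matches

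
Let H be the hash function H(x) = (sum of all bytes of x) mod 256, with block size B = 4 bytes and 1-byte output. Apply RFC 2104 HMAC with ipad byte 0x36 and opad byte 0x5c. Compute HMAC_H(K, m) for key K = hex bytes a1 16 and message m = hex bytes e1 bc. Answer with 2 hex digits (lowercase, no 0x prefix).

Key hex bytes a1 16 is 2 bytes ≤ B = 4; zero-pad to 4 bytes: K' = a1 16 00 00.
K' ⊕ ipad = 97 20 36 36.  K' ⊕ opad = fd 4a 5c 5c.
Inner input = (K'⊕ipad) ∥ m = 97 20 36 36 ∥ e1 bc.
Inner hash: sum = 151+32+54+54+225+188 = 704; mod 256 = 192 → c0.
Outer input = (K'⊕opad) ∥ inner = fd 4a 5c 5c ∥ c0.
Outer hash (tag): sum = 253+74+92+92+192 = 703; mod 256 = 191 → bf.

bf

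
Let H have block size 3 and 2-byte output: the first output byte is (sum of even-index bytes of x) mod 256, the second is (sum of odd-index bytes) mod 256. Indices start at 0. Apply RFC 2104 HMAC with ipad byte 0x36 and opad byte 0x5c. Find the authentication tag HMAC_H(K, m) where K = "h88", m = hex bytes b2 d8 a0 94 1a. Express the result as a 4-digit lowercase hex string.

Key "h88" = 68 38 38 is exactly B = 3 bytes: K' = 68 38 38.
K' ⊕ ipad = 5e 0e 0e.  K' ⊕ opad = 34 64 64.
Inner input = (K'⊕ipad) ∥ m = 5e 0e 0e ∥ b2 d8 a0 94 1a.
Inner hash: even-index sum = 472 mod 256 = 216; odd-index sum = 378 mod 256 = 122 → d8 7a.
Outer input = (K'⊕opad) ∥ inner = 34 64 64 ∥ d8 7a.
Outer hash (tag): even-index sum = 274 mod 256 = 18; odd-index sum = 316 mod 256 = 60 → 12 3c.

123c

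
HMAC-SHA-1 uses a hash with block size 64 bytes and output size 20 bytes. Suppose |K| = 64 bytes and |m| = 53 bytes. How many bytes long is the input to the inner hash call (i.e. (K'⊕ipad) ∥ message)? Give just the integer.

117

Key is 64 ≤ 64 bytes, zero-padded: |K'| = 64.
Inner input = (K'⊕ipad) ∥ m → 64 + 53 = 117 bytes.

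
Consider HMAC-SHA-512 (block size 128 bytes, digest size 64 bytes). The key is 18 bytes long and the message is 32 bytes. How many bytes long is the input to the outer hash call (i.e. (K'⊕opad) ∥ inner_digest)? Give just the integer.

192

Key is 18 ≤ 128 bytes, zero-padded: |K'| = 128.
Outer input = (K'⊕opad) ∥ H(inner) → 128 + 64 = 192 bytes.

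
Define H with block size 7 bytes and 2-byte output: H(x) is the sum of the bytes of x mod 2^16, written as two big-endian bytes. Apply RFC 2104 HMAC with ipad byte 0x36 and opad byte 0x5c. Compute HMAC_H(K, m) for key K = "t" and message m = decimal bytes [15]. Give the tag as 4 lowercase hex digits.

02e6

Key "t" = 74 is 1 byte ≤ B = 7; zero-pad to 7 bytes: K' = 74 00 00 00 00 00 00.
K' ⊕ ipad = 42 36 36 36 36 36 36.  K' ⊕ opad = 28 5c 5c 5c 5c 5c 5c.
Inner input = (K'⊕ipad) ∥ m = 42 36 36 36 36 36 36 ∥ 0f.
Inner hash: sum = 66+54+54+54+54+54+54+15 = 405 → 01 95.
Outer input = (K'⊕opad) ∥ inner = 28 5c 5c 5c 5c 5c 5c ∥ 01 95.
Outer hash (tag): sum = 40+92+92+92+92+92+92+1+149 = 742 → 02 e6.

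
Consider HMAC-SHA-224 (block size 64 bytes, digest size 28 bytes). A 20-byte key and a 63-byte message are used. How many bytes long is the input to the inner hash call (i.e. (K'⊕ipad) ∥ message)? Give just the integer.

127

Key is 20 ≤ 64 bytes, zero-padded: |K'| = 64.
Inner input = (K'⊕ipad) ∥ m → 64 + 63 = 127 bytes.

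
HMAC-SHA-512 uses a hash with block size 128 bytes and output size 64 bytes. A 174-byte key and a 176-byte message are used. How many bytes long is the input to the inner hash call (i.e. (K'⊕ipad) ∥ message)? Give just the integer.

304

Key is 174 > 128 bytes, so it is hashed to 64 bytes then zero-padded to 128: |K'| = 128.
Inner input = (K'⊕ipad) ∥ m → 128 + 176 = 304 bytes.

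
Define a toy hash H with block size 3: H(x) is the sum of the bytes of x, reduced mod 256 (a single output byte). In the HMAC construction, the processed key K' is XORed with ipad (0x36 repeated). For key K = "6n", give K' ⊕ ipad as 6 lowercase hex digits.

Key "6n" = 36 6e is 2 bytes ≤ B = 3; zero-pad to 3 bytes: K' = 36 6e 00.
XOR each byte with 0x36: 36⊕36=00, 6e⊕36=58, 00⊕36=36.

005836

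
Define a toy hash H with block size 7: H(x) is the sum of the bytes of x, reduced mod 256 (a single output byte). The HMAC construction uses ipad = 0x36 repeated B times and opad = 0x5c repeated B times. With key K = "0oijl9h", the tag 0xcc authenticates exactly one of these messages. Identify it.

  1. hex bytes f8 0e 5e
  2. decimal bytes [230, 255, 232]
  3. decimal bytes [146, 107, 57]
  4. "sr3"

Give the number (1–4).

4

Key "0oijl9h" = 30 6f 69 6a 6c 39 68 is exactly B = 7 bytes: K' = 30 6f 69 6a 6c 39 68.
K' ⊕ ipad = 06 59 5f 5c 5a 0f 5e; K' ⊕ opad = 6c 33 35 36 30 65 34.
m1: inner = H(06 59 5f 5c 5a 0f 5e f8 0e 5e) = 45; tag = H(6c 33 35 36 30 65 34 45) = 18
m2: inner = H(06 59 5f 5c 5a 0f 5e e6 ff e8) = ae; tag = H(6c 33 35 36 30 65 34 ae) = 81
m3: inner = H(06 59 5f 5c 5a 0f 5e 92 6b 39) = 17; tag = H(6c 33 35 36 30 65 34 17) = ea
m4: inner = H(06 59 5f 5c 5a 0f 5e 73 72 33) = f9; tag = H(6c 33 35 36 30 65 34 f9) = cc ← matches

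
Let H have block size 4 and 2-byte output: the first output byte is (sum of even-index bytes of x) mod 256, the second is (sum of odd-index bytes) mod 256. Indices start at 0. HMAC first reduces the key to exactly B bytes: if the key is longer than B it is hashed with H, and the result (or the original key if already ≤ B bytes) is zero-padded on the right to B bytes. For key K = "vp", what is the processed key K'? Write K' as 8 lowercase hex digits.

76700000

Key "vp" = 76 70 is 2 bytes ≤ B = 4; zero-pad to 4 bytes: K' = 76 70 00 00.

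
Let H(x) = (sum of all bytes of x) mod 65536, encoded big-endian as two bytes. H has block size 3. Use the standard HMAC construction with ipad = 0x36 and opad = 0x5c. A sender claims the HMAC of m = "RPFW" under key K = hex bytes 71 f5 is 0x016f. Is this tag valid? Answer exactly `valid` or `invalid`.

Key hex bytes 71 f5 is 2 bytes ≤ B = 3; zero-pad to 3 bytes: K' = 71 f5 00.
K' ⊕ ipad = 47 c3 36; K' ⊕ opad = 2d a9 5c.
Inner hash: sum = 71+195+54+82+80+70+87 = 639 → 02 7f.
Outer hash (recomputed tag): sum = 45+169+92+2+127 = 435 → 01 b3.
Recomputed tag = 01b3; claimed = 016f → mismatch.

invalid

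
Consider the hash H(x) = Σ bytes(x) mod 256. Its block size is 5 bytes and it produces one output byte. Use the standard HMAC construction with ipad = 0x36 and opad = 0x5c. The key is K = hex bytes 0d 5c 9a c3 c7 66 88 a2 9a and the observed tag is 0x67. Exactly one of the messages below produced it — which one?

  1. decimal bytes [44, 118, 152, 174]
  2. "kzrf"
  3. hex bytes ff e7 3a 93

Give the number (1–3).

Key hex bytes 0d 5c 9a c3 c7 66 88 a2 9a is 9 bytes > B = 5, so hash it first: H(key) = b7, then zero-pad to 5 bytes: K' = b7 00 00 00 00.
K' ⊕ ipad = 81 36 36 36 36; K' ⊕ opad = eb 5c 5c 5c 5c.
m1: inner = H(81 36 36 36 36 2c 76 98 ae) = 41; tag = H(eb 5c 5c 5c 5c 41) = 9c
m2: inner = H(81 36 36 36 36 6b 7a 72 66) = 16; tag = H(eb 5c 5c 5c 5c 16) = 71
m3: inner = H(81 36 36 36 36 ff e7 3a 93) = 0c; tag = H(eb 5c 5c 5c 5c 0c) = 67 ← matches

3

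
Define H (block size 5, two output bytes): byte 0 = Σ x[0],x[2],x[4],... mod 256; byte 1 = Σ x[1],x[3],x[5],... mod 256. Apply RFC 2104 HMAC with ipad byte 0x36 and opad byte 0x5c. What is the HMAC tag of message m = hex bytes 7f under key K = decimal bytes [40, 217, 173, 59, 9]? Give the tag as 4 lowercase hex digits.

35e4

Key decimal bytes [40, 217, 173, 59, 9] = 28 d9 ad 3b 09 is exactly B = 5 bytes: K' = 28 d9 ad 3b 09.
K' ⊕ ipad = 1e ef 9b 0d 3f.  K' ⊕ opad = 74 85 f1 67 55.
Inner input = (K'⊕ipad) ∥ m = 1e ef 9b 0d 3f ∥ 7f.
Inner hash: even-index sum = 248 mod 256 = 248; odd-index sum = 379 mod 256 = 123 → f8 7b.
Outer input = (K'⊕opad) ∥ inner = 74 85 f1 67 55 ∥ f8 7b.
Outer hash (tag): even-index sum = 565 mod 256 = 53; odd-index sum = 484 mod 256 = 228 → 35 e4.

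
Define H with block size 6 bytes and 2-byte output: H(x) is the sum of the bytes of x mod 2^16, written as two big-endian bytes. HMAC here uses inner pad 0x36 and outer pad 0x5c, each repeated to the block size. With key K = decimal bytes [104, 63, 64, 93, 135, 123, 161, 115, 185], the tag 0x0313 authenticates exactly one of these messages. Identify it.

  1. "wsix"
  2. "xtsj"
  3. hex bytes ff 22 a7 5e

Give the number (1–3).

1

Key decimal bytes [104, 63, 64, 93, 135, 123, 161, 115, 185] = 68 3f 40 5d 87 7b a1 73 b9 is 9 bytes > B = 6, so hash it first: H(key) = 04 13, then zero-pad to 6 bytes: K' = 04 13 00 00 00 00.
K' ⊕ ipad = 32 25 36 36 36 36; K' ⊕ opad = 58 4f 5c 5c 5c 5c.
m1: inner = H(32 25 36 36 36 36 77 73 69 78) = 02 fa; tag = H(58 4f 5c 5c 5c 5c 02 fa) = 0313 ← matches
m2: inner = H(32 25 36 36 36 36 78 74 73 6a) = 02 f8; tag = H(58 4f 5c 5c 5c 5c 02 f8) = 0311
m3: inner = H(32 25 36 36 36 36 ff 22 a7 5e) = 03 55; tag = H(58 4f 5c 5c 5c 5c 03 55) = 026f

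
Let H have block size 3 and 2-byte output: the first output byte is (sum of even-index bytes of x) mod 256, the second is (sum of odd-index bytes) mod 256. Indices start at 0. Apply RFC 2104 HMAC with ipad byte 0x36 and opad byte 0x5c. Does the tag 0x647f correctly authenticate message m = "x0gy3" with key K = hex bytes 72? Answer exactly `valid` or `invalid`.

Key hex bytes 72 is 1 byte ≤ B = 3; zero-pad to 3 bytes: K' = 72 00 00.
K' ⊕ ipad = 44 36 36; K' ⊕ opad = 2e 5c 5c.
Inner hash: even-index sum = 291 mod 256 = 35; odd-index sum = 328 mod 256 = 72 → 23 48.
Outer hash (recomputed tag): even-index sum = 210 mod 256 = 210; odd-index sum = 127 mod 256 = 127 → d2 7f.
Recomputed tag = d27f; claimed = 647f → mismatch.

invalid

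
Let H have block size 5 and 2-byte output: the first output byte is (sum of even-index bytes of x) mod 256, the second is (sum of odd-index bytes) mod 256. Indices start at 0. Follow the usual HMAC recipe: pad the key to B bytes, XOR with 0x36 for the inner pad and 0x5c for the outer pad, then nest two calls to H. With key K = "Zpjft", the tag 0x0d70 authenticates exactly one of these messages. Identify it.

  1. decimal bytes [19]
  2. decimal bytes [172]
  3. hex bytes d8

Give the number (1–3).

Key "Zpjft" = 5a 70 6a 66 74 is exactly B = 5 bytes: K' = 5a 70 6a 66 74.
K' ⊕ ipad = 6c 46 5c 50 42; K' ⊕ opad = 06 2c 36 3a 28.
m1: inner = H(6c 46 5c 50 42 13) = 0a a9; tag = H(06 2c 36 3a 28 0a a9) = 0d70 ← matches
m2: inner = H(6c 46 5c 50 42 ac) = 0a 42; tag = H(06 2c 36 3a 28 0a 42) = a670
m3: inner = H(6c 46 5c 50 42 d8) = 0a 6e; tag = H(06 2c 36 3a 28 0a 6e) = d270

1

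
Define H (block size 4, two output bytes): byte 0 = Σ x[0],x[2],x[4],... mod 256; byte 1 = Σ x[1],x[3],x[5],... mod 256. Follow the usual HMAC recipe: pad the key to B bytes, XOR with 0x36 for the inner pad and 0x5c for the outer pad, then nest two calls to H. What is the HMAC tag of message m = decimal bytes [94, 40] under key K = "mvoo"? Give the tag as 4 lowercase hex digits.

761e

Key "mvoo" = 6d 76 6f 6f is exactly B = 4 bytes: K' = 6d 76 6f 6f.
K' ⊕ ipad = 5b 40 59 59.  K' ⊕ opad = 31 2a 33 33.
Inner input = (K'⊕ipad) ∥ m = 5b 40 59 59 ∥ 5e 28.
Inner hash: even-index sum = 274 mod 256 = 18; odd-index sum = 193 mod 256 = 193 → 12 c1.
Outer input = (K'⊕opad) ∥ inner = 31 2a 33 33 ∥ 12 c1.
Outer hash (tag): even-index sum = 118 mod 256 = 118; odd-index sum = 286 mod 256 = 30 → 76 1e.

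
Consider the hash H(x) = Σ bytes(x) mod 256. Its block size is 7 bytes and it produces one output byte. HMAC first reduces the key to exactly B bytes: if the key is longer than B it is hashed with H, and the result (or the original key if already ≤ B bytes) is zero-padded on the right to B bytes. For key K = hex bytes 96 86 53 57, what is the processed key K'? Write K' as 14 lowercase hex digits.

Key hex bytes 96 86 53 57 is 4 bytes ≤ B = 7; zero-pad to 7 bytes: K' = 96 86 53 57 00 00 00.

96865357000000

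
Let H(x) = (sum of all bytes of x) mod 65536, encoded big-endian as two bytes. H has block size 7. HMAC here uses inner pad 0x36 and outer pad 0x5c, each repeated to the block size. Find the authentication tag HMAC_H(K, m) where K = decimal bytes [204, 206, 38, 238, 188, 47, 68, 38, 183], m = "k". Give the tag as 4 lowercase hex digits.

Key decimal bytes [204, 206, 38, 238, 188, 47, 68, 38, 183] = cc ce 26 ee bc 2f 44 26 b7 is 9 bytes > B = 7, so hash it first: H(key) = 04 ba, then zero-pad to 7 bytes: K' = 04 ba 00 00 00 00 00.
K' ⊕ ipad = 32 8c 36 36 36 36 36.  K' ⊕ opad = 58 e6 5c 5c 5c 5c 5c.
Inner input = (K'⊕ipad) ∥ m = 32 8c 36 36 36 36 36 ∥ 6b.
Inner hash: sum = 50+140+54+54+54+54+54+107 = 567 → 02 37.
Outer input = (K'⊕opad) ∥ inner = 58 e6 5c 5c 5c 5c 5c ∥ 02 37.
Outer hash (tag): sum = 88+230+92+92+92+92+92+2+55 = 835 → 03 43.

0343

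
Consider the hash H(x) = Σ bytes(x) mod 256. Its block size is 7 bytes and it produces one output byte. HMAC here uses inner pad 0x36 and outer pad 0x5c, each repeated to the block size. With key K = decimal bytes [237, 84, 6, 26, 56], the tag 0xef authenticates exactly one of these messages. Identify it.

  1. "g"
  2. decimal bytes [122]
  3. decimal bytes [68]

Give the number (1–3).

Key decimal bytes [237, 84, 6, 26, 56] = ed 54 06 1a 38 is 5 bytes ≤ B = 7; zero-pad to 7 bytes: K' = ed 54 06 1a 38 00 00.
K' ⊕ ipad = db 62 30 2c 0e 36 36; K' ⊕ opad = b1 08 5a 46 64 5c 5c.
m1: inner = H(db 62 30 2c 0e 36 36 67) = 7a; tag = H(b1 08 5a 46 64 5c 5c 7a) = ef ← matches
m2: inner = H(db 62 30 2c 0e 36 36 7a) = 8d; tag = H(b1 08 5a 46 64 5c 5c 8d) = 02
m3: inner = H(db 62 30 2c 0e 36 36 44) = 57; tag = H(b1 08 5a 46 64 5c 5c 57) = cc

1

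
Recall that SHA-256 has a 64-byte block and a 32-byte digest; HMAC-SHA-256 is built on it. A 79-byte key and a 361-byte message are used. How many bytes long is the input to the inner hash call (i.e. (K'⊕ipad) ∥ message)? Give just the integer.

Key is 79 > 64 bytes, so it is hashed to 32 bytes then zero-padded to 64: |K'| = 64.
Inner input = (K'⊕ipad) ∥ m → 64 + 361 = 425 bytes.

425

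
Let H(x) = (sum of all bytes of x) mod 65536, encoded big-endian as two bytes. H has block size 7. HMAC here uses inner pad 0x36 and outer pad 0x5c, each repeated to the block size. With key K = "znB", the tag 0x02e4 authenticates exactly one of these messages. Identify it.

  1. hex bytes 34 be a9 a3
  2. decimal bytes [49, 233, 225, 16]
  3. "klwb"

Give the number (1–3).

2

Key "znB" = 7a 6e 42 is 3 bytes ≤ B = 7; zero-pad to 7 bytes: K' = 7a 6e 42 00 00 00 00.
K' ⊕ ipad = 4c 58 74 36 36 36 36; K' ⊕ opad = 26 32 1e 5c 5c 5c 5c.
m1: inner = H(4c 58 74 36 36 36 36 34 be a9 a3) = 04 2e; tag = H(26 32 1e 5c 5c 5c 5c 04 2e) = 0218
m2: inner = H(4c 58 74 36 36 36 36 31 e9 e1 10) = 03 fb; tag = H(26 32 1e 5c 5c 5c 5c 03 fb) = 02e4 ← matches
m3: inner = H(4c 58 74 36 36 36 36 6b 6c 77 62) = 03 a0; tag = H(26 32 1e 5c 5c 5c 5c 03 a0) = 0289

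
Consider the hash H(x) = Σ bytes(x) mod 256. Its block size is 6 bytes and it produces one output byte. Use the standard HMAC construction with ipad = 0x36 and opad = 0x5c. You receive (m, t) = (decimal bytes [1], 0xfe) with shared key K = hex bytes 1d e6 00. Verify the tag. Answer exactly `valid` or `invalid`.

invalid

Key hex bytes 1d e6 00 is 3 bytes ≤ B = 6; zero-pad to 6 bytes: K' = 1d e6 00 00 00 00.
K' ⊕ ipad = 2b d0 36 36 36 36; K' ⊕ opad = 41 ba 5c 5c 5c 5c.
Inner hash: sum = 43+208+54+54+54+54+1 = 468; mod 256 = 212 → d4.
Outer hash (recomputed tag): sum = 65+186+92+92+92+92+212 = 831; mod 256 = 63 → 3f.
Recomputed tag = 3f; claimed = fe → mismatch.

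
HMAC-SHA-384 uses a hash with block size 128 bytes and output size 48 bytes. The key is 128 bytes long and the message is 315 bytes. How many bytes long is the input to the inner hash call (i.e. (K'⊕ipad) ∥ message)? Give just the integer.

Key is 128 ≤ 128 bytes, zero-padded: |K'| = 128.
Inner input = (K'⊕ipad) ∥ m → 128 + 315 = 443 bytes.

443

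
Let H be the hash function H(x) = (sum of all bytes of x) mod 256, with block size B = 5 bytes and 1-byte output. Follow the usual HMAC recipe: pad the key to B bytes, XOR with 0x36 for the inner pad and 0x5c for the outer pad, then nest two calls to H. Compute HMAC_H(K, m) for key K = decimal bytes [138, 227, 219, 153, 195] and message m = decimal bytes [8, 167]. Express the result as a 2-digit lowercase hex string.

51

Key decimal bytes [138, 227, 219, 153, 195] = 8a e3 db 99 c3 is exactly B = 5 bytes: K' = 8a e3 db 99 c3.
K' ⊕ ipad = bc d5 ed af f5.  K' ⊕ opad = d6 bf 87 c5 9f.
Inner input = (K'⊕ipad) ∥ m = bc d5 ed af f5 ∥ 08 a7.
Inner hash: sum = 188+213+237+175+245+8+167 = 1233; mod 256 = 209 → d1.
Outer input = (K'⊕opad) ∥ inner = d6 bf 87 c5 9f ∥ d1.
Outer hash (tag): sum = 214+191+135+197+159+209 = 1105; mod 256 = 81 → 51.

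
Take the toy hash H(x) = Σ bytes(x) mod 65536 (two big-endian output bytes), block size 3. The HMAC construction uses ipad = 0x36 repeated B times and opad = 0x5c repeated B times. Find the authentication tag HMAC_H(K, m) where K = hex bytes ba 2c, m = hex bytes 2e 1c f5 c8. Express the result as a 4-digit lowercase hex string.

Key hex bytes ba 2c is 2 bytes ≤ B = 3; zero-pad to 3 bytes: K' = ba 2c 00.
K' ⊕ ipad = 8c 1a 36.  K' ⊕ opad = e6 70 5c.
Inner input = (K'⊕ipad) ∥ m = 8c 1a 36 ∥ 2e 1c f5 c8.
Inner hash: sum = 140+26+54+46+28+245+200 = 739 → 02 e3.
Outer input = (K'⊕opad) ∥ inner = e6 70 5c ∥ 02 e3.
Outer hash (tag): sum = 230+112+92+2+227 = 663 → 02 97.

0297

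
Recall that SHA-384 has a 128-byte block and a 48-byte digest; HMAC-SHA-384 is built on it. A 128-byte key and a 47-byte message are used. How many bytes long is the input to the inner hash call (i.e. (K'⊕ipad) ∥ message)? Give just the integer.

175

Key is 128 ≤ 128 bytes, zero-padded: |K'| = 128.
Inner input = (K'⊕ipad) ∥ m → 128 + 47 = 175 bytes.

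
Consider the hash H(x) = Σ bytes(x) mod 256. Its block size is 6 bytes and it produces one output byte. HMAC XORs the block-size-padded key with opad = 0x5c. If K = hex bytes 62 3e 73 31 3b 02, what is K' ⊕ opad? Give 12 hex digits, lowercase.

3e622f6d675e

Key hex bytes 62 3e 73 31 3b 02 is exactly B = 6 bytes: K' = 62 3e 73 31 3b 02.
XOR each byte with 0x5c: 62⊕5c=3e, 3e⊕5c=62, 73⊕5c=2f, 31⊕5c=6d, 3b⊕5c=67, 02⊕5c=5e.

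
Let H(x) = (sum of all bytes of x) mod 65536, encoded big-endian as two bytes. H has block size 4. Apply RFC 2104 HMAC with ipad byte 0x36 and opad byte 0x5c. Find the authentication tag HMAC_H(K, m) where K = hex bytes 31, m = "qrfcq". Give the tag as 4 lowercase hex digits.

Key hex bytes 31 is 1 byte ≤ B = 4; zero-pad to 4 bytes: K' = 31 00 00 00.
K' ⊕ ipad = 07 36 36 36.  K' ⊕ opad = 6d 5c 5c 5c.
Inner input = (K'⊕ipad) ∥ m = 07 36 36 36 ∥ 71 72 66 63 71.
Inner hash: sum = 7+54+54+54+113+114+102+99+113 = 710 → 02 c6.
Outer input = (K'⊕opad) ∥ inner = 6d 5c 5c 5c ∥ 02 c6.
Outer hash (tag): sum = 109+92+92+92+2+198 = 585 → 02 49.

0249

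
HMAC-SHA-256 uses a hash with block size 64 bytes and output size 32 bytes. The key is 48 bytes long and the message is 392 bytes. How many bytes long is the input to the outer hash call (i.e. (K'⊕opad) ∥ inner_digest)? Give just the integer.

Key is 48 ≤ 64 bytes, zero-padded: |K'| = 64.
Outer input = (K'⊕opad) ∥ H(inner) → 64 + 32 = 96 bytes.

96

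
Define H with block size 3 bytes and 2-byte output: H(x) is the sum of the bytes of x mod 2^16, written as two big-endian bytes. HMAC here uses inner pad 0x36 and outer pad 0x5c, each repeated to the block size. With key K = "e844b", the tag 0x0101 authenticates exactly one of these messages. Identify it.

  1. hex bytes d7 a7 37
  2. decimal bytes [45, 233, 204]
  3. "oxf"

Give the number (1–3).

3

Key "e844b" = 65 38 34 34 62 is 5 bytes > B = 3, so hash it first: H(key) = 01 67, then zero-pad to 3 bytes: K' = 01 67 00.
K' ⊕ ipad = 37 51 36; K' ⊕ opad = 5d 3b 5c.
m1: inner = H(37 51 36 d7 a7 37) = 02 73; tag = H(5d 3b 5c 02 73) = 0169
m2: inner = H(37 51 36 2d e9 cc) = 02 a0; tag = H(5d 3b 5c 02 a0) = 0196
m3: inner = H(37 51 36 6f 78 66) = 02 0b; tag = H(5d 3b 5c 02 0b) = 0101 ← matches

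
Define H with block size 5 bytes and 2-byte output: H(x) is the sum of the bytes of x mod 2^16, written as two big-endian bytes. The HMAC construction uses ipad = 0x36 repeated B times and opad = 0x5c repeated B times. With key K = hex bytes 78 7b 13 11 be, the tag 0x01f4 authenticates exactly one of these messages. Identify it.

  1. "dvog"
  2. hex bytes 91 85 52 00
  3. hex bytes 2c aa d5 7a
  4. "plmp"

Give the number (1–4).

4

Key hex bytes 78 7b 13 11 be is exactly B = 5 bytes: K' = 78 7b 13 11 be.
K' ⊕ ipad = 4e 4d 25 27 88; K' ⊕ opad = 24 27 4f 4d e2.
m1: inner = H(4e 4d 25 27 88 64 76 6f 67) = 03 1f; tag = H(24 27 4f 4d e2 03 1f) = 01eb
m2: inner = H(4e 4d 25 27 88 91 85 52 00) = 02 d7; tag = H(24 27 4f 4d e2 02 d7) = 02a2
m3: inner = H(4e 4d 25 27 88 2c aa d5 7a) = 03 94; tag = H(24 27 4f 4d e2 03 94) = 0260
m4: inner = H(4e 4d 25 27 88 70 6c 6d 70) = 03 28; tag = H(24 27 4f 4d e2 03 28) = 01f4 ← matches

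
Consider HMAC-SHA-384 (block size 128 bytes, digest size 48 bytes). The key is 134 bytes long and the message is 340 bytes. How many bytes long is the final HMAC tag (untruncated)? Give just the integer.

The tag is one SHA-384 digest: 48 bytes.

48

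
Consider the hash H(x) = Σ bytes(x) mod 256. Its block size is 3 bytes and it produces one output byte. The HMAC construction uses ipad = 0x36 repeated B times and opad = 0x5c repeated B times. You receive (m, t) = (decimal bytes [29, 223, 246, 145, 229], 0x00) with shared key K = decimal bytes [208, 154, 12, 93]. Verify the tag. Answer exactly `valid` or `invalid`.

valid

Key decimal bytes [208, 154, 12, 93] = d0 9a 0c 5d is 4 bytes > B = 3, so hash it first: H(key) = d3, then zero-pad to 3 bytes: K' = d3 00 00.
K' ⊕ ipad = e5 36 36; K' ⊕ opad = 8f 5c 5c.
Inner hash: sum = 229+54+54+29+223+246+145+229 = 1209; mod 256 = 185 → b9.
Outer hash (recomputed tag): sum = 143+92+92+185 = 512; mod 256 = 0 → 00.
Recomputed tag = 00; claimed = 00 → match.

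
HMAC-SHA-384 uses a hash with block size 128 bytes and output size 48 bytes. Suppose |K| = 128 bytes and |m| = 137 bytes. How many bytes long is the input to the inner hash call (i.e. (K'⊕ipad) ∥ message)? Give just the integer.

Key is 128 ≤ 128 bytes, zero-padded: |K'| = 128.
Inner input = (K'⊕ipad) ∥ m → 128 + 137 = 265 bytes.

265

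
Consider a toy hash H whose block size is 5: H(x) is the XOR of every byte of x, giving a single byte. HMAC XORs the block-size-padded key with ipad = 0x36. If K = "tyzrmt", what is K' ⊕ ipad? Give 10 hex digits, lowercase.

2a36363636

Key "tyzrmt" = 74 79 7a 72 6d 74 is 6 bytes > B = 5, so hash it first: H(key) = 1c, then zero-pad to 5 bytes: K' = 1c 00 00 00 00.
XOR each byte with 0x36: 1c⊕36=2a, 00⊕36=36, 00⊕36=36, 00⊕36=36, 00⊕36=36.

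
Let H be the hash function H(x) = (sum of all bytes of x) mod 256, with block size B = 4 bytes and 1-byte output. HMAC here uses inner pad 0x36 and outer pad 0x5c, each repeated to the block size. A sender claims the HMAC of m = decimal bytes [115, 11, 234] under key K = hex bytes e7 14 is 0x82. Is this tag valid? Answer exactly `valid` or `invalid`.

valid

Key hex bytes e7 14 is 2 bytes ≤ B = 4; zero-pad to 4 bytes: K' = e7 14 00 00.
K' ⊕ ipad = d1 22 36 36; K' ⊕ opad = bb 48 5c 5c.
Inner hash: sum = 209+34+54+54+115+11+234 = 711; mod 256 = 199 → c7.
Outer hash (recomputed tag): sum = 187+72+92+92+199 = 642; mod 256 = 130 → 82.
Recomputed tag = 82; claimed = 82 → match.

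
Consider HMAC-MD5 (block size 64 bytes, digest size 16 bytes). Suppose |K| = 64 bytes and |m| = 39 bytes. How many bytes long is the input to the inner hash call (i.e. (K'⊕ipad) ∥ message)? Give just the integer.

103

Key is 64 ≤ 64 bytes, zero-padded: |K'| = 64.
Inner input = (K'⊕ipad) ∥ m → 64 + 39 = 103 bytes.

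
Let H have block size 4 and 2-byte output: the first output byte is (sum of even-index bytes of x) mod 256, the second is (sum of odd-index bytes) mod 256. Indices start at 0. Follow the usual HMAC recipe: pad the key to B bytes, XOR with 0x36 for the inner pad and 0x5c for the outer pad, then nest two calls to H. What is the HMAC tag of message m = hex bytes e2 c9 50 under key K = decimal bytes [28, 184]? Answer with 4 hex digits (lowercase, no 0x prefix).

2ecd

Key decimal bytes [28, 184] = 1c b8 is 2 bytes ≤ B = 4; zero-pad to 4 bytes: K' = 1c b8 00 00.
K' ⊕ ipad = 2a 8e 36 36.  K' ⊕ opad = 40 e4 5c 5c.
Inner input = (K'⊕ipad) ∥ m = 2a 8e 36 36 ∥ e2 c9 50.
Inner hash: even-index sum = 402 mod 256 = 146; odd-index sum = 397 mod 256 = 141 → 92 8d.
Outer input = (K'⊕opad) ∥ inner = 40 e4 5c 5c ∥ 92 8d.
Outer hash (tag): even-index sum = 302 mod 256 = 46; odd-index sum = 461 mod 256 = 205 → 2e cd.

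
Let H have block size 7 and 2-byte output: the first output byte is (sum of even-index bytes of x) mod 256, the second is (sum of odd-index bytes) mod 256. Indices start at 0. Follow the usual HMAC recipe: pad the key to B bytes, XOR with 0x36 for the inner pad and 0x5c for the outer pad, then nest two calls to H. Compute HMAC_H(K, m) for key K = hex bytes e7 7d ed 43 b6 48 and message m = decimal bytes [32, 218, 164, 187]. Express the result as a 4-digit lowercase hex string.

Key hex bytes e7 7d ed 43 b6 48 is 6 bytes ≤ B = 7; zero-pad to 7 bytes: K' = e7 7d ed 43 b6 48 00.
K' ⊕ ipad = d1 4b db 75 80 7e 36.  K' ⊕ opad = bb 21 b1 1f ea 14 5c.
Inner input = (K'⊕ipad) ∥ m = d1 4b db 75 80 7e 36 ∥ 20 da a4 bb.
Inner hash: even-index sum = 1015 mod 256 = 247; odd-index sum = 514 mod 256 = 2 → f7 02.
Outer input = (K'⊕opad) ∥ inner = bb 21 b1 1f ea 14 5c ∥ f7 02.
Outer hash (tag): even-index sum = 692 mod 256 = 180; odd-index sum = 331 mod 256 = 75 → b4 4b.

b44b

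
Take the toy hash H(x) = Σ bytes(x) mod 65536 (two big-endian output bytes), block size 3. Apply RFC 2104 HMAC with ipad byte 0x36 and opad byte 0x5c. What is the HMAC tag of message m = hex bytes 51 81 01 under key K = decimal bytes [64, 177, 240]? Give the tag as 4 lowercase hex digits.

Key decimal bytes [64, 177, 240] = 40 b1 f0 is exactly B = 3 bytes: K' = 40 b1 f0.
K' ⊕ ipad = 76 87 c6.  K' ⊕ opad = 1c ed ac.
Inner input = (K'⊕ipad) ∥ m = 76 87 c6 ∥ 51 81 01.
Inner hash: sum = 118+135+198+81+129+1 = 662 → 02 96.
Outer input = (K'⊕opad) ∥ inner = 1c ed ac ∥ 02 96.
Outer hash (tag): sum = 28+237+172+2+150 = 589 → 02 4d.

024d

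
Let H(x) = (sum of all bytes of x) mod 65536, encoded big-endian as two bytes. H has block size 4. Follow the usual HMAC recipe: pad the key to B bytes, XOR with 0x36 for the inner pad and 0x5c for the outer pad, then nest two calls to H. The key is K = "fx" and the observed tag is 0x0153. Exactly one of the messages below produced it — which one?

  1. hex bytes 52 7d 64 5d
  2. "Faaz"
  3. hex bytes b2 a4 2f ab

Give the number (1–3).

3

Key "fx" = 66 78 is 2 bytes ≤ B = 4; zero-pad to 4 bytes: K' = 66 78 00 00.
K' ⊕ ipad = 50 4e 36 36; K' ⊕ opad = 3a 24 5c 5c.
m1: inner = H(50 4e 36 36 52 7d 64 5d) = 02 9a; tag = H(3a 24 5c 5c 02 9a) = 01b2
m2: inner = H(50 4e 36 36 46 61 61 7a) = 02 8c; tag = H(3a 24 5c 5c 02 8c) = 01a4
m3: inner = H(50 4e 36 36 b2 a4 2f ab) = 03 3a; tag = H(3a 24 5c 5c 03 3a) = 0153 ← matches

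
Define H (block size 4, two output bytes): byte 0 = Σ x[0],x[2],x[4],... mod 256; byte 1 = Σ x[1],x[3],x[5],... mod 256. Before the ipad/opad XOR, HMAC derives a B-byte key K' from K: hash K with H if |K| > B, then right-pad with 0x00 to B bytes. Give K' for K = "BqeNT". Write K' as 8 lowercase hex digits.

fbbf0000

|K| = 5 > B = 4, so first hash the key.
H(K): even-index sum = 251 mod 256 = 251; odd-index sum = 191 mod 256 = 191 → fb bf.
Zero-pad H(K) = fb bf to 4 bytes: K' = fb bf 00 00.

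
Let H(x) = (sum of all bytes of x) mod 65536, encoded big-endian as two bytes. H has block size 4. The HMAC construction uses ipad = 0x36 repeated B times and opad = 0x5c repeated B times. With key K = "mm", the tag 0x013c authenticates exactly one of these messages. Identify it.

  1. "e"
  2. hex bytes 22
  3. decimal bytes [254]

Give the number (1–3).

3

Key "mm" = 6d 6d is 2 bytes ≤ B = 4; zero-pad to 4 bytes: K' = 6d 6d 00 00.
K' ⊕ ipad = 5b 5b 36 36; K' ⊕ opad = 31 31 5c 5c.
m1: inner = H(5b 5b 36 36 65) = 01 87; tag = H(31 31 5c 5c 01 87) = 01a2
m2: inner = H(5b 5b 36 36 22) = 01 44; tag = H(31 31 5c 5c 01 44) = 015f
m3: inner = H(5b 5b 36 36 fe) = 02 20; tag = H(31 31 5c 5c 02 20) = 013c ← matches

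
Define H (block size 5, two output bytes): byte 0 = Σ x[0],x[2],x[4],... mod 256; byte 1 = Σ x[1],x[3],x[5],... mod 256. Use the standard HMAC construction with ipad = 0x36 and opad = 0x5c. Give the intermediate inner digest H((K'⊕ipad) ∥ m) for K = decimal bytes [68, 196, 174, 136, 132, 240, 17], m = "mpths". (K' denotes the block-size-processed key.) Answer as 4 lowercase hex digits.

Key decimal bytes [68, 196, 174, 136, 132, 240, 17] = 44 c4 ae 88 84 f0 11 is 7 bytes > B = 5, so hash it first: H(key) = 87 3c, then zero-pad to 5 bytes: K' = 87 3c 00 00 00.
K' ⊕ ipad = b1 0a 36 36 36.
Inner input = b1 0a 36 36 36 ∥ 6d 70 74 68 73.
Inner hash: even-index sum = 501 mod 256 = 245; odd-index sum = 404 mod 256 = 148 → f5 94.

f594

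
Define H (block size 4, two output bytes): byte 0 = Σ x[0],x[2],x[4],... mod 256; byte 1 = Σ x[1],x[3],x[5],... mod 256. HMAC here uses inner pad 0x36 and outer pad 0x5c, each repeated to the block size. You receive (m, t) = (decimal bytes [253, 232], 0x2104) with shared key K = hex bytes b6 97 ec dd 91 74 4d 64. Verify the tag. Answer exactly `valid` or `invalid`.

valid

Key hex bytes b6 97 ec dd 91 74 4d 64 is 8 bytes > B = 4, so hash it first: H(key) = 80 4c, then zero-pad to 4 bytes: K' = 80 4c 00 00.
K' ⊕ ipad = b6 7a 36 36; K' ⊕ opad = dc 10 5c 5c.
Inner hash: even-index sum = 489 mod 256 = 233; odd-index sum = 408 mod 256 = 152 → e9 98.
Outer hash (recomputed tag): even-index sum = 545 mod 256 = 33; odd-index sum = 260 mod 256 = 4 → 21 04.
Recomputed tag = 2104; claimed = 2104 → match.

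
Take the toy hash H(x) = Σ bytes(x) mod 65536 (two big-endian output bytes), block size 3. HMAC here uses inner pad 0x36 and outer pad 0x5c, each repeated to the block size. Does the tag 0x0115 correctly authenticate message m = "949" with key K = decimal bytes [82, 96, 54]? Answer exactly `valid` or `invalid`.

Key decimal bytes [82, 96, 54] = 52 60 36 is exactly B = 3 bytes: K' = 52 60 36.
K' ⊕ ipad = 64 56 00; K' ⊕ opad = 0e 3c 6a.
Inner hash: sum = 100+86+0+57+52+57 = 352 → 01 60.
Outer hash (recomputed tag): sum = 14+60+106+1+96 = 277 → 01 15.
Recomputed tag = 0115; claimed = 0115 → match.

valid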